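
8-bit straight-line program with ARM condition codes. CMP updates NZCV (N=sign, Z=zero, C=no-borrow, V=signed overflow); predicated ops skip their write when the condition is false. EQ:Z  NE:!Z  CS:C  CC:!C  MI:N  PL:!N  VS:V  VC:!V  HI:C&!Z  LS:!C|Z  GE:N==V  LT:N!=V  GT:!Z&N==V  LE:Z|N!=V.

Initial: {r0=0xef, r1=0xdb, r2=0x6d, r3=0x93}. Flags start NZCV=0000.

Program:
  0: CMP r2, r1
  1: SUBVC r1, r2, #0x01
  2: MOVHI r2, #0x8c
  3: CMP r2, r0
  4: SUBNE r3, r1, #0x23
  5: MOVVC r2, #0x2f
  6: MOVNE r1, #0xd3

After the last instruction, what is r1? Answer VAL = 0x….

[0] flags=1001 → (cmp)
[1] flags=1001 VC?F → skip
[2] flags=1001 HI?F → skip
[3] flags=0000 → (cmp)
[4] flags=0000 NE?T → r3=0xb8
[5] flags=0000 VC?T → r2=0x2f
[6] flags=0000 NE?T → r1=0xd3

VAL = 0xd3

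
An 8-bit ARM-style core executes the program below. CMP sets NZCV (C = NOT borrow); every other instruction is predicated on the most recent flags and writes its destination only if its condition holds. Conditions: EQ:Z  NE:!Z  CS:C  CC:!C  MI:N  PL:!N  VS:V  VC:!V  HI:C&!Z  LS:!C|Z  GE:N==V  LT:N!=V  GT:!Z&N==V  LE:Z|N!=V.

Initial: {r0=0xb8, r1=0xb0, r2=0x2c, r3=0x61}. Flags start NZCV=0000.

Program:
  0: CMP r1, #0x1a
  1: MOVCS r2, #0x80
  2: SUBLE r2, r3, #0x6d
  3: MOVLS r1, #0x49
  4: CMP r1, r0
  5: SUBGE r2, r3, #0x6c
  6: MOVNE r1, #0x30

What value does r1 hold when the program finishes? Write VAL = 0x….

0: ✓ CMP  NZCV=1010
1: ✓ MOVCS  r2←0x80
2: ✓ SUBLE  r2←0xf4
3: · MOVLS
4: ✓ CMP  NZCV=1000
5: · SUBGE
6: ✓ MOVNE  r1←0x30

VAL = 0x30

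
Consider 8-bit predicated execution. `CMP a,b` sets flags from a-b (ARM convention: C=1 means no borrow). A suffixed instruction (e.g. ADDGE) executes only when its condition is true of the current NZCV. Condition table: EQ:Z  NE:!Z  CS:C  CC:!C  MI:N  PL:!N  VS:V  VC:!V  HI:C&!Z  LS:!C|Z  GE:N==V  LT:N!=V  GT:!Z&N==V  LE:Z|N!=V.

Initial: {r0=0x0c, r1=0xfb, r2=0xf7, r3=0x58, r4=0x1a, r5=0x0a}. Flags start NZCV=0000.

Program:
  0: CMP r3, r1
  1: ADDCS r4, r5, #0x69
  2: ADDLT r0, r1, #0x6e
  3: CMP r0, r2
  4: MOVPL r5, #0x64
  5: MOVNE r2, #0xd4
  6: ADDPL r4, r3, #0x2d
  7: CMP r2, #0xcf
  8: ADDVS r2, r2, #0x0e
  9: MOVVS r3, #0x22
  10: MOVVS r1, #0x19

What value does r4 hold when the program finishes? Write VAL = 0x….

VAL = 0x85

[0] flags=0000 → (cmp)
[1] flags=0000 CS?F → skip
[2] flags=0000 LT?F → skip
[3] flags=0000 → (cmp)
[4] flags=0000 PL?T → r5=0x64
[5] flags=0000 NE?T → r2=0xd4
[6] flags=0000 PL?T → r4=0x85
[7] flags=0010 → (cmp)
[8] flags=0010 VS?F → skip
[9] flags=0010 VS?F → skip
[10] flags=0010 VS?F → skip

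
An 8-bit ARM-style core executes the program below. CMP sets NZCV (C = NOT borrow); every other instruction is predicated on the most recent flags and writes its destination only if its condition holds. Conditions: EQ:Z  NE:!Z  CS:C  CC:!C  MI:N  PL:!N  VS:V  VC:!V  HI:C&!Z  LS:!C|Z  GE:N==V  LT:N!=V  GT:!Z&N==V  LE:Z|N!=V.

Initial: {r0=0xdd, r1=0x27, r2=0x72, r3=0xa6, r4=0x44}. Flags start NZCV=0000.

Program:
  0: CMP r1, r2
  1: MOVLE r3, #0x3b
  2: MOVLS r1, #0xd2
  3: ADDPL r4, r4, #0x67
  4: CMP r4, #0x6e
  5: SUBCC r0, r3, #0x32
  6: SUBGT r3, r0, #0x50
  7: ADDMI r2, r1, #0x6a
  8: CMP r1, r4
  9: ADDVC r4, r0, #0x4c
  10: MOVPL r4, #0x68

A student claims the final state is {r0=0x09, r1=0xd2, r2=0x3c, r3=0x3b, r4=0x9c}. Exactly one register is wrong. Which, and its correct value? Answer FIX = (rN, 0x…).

[0] flags=1000 → (cmp)
[1] flags=1000 LE?T → r3=0x3b
[2] flags=1000 LS?T → r1=0xd2
[3] flags=1000 PL?F → skip
[4] flags=1000 → (cmp)
[5] flags=1000 CC?T → r0=0x09
[6] flags=1000 GT?F → skip
[7] flags=1000 MI?T → r2=0x3c
[8] flags=1010 → (cmp)
[9] flags=1010 VC?T → r4=0x55
[10] flags=1010 PL?F → skip

FIX = (r4, 0x55)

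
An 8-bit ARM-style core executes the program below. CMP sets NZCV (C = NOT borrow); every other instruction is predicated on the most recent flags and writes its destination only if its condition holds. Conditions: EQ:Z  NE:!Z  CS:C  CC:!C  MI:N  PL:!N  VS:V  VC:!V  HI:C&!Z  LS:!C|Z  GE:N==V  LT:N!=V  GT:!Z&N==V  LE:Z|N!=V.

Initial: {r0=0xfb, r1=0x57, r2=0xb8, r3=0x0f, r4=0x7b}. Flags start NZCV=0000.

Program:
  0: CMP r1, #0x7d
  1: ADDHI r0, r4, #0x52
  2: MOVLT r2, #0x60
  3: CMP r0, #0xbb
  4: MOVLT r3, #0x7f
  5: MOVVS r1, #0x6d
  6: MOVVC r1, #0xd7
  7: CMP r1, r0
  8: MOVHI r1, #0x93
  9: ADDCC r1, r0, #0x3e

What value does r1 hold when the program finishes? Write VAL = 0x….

VAL = 0x39

[0] flags=1000 → (cmp)
[1] flags=1000 HI?F → skip
[2] flags=1000 LT?T → r2=0x60
[3] flags=0010 → (cmp)
[4] flags=0010 LT?F → skip
[5] flags=0010 VS?F → skip
[6] flags=0010 VC?T → r1=0xd7
[7] flags=1000 → (cmp)
[8] flags=1000 HI?F → skip
[9] flags=1000 CC?T → r1=0x39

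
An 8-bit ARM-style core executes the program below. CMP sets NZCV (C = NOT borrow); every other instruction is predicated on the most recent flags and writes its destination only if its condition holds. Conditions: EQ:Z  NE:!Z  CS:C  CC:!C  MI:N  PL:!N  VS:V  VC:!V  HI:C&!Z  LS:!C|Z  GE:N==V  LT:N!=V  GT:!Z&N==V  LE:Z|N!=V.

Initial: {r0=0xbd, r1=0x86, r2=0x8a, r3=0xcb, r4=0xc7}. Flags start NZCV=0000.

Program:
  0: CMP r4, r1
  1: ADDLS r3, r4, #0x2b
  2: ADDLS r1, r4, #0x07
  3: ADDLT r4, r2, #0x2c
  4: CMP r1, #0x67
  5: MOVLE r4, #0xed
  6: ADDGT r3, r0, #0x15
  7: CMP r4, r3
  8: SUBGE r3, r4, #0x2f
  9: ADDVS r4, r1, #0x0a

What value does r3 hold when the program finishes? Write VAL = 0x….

0: ✓ CMP  NZCV=0010
1: · ADDLS
2: · ADDLS
3: · ADDLT
4: ✓ CMP  NZCV=0011
5: ✓ MOVLE  r4←0xed
6: · ADDGT
7: ✓ CMP  NZCV=0010
8: ✓ SUBGE  r3←0xbe
9: · ADDVS

VAL = 0xbe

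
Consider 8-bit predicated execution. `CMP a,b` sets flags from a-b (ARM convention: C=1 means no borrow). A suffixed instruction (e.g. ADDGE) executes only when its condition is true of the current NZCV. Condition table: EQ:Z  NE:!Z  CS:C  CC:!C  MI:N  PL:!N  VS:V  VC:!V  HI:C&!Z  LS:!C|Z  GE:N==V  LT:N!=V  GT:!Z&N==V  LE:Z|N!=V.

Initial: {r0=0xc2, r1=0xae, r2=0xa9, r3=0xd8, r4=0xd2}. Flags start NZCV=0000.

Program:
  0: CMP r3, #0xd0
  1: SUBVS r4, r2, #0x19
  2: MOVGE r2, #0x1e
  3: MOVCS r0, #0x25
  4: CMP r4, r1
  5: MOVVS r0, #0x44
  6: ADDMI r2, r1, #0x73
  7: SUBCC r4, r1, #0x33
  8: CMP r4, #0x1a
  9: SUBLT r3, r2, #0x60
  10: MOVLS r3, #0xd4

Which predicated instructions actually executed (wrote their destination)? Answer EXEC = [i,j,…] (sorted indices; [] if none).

EXEC = [2,3,9]

0: ✓ CMP  NZCV=0010
1: · SUBVS
2: ✓ MOVGE  r2←0x1e
3: ✓ MOVCS  r0←0x25
4: ✓ CMP  NZCV=0010
5: · MOVVS
6: · ADDMI
7: · SUBCC
8: ✓ CMP  NZCV=1010
9: ✓ SUBLT  r3←0xbe
10: · MOVLS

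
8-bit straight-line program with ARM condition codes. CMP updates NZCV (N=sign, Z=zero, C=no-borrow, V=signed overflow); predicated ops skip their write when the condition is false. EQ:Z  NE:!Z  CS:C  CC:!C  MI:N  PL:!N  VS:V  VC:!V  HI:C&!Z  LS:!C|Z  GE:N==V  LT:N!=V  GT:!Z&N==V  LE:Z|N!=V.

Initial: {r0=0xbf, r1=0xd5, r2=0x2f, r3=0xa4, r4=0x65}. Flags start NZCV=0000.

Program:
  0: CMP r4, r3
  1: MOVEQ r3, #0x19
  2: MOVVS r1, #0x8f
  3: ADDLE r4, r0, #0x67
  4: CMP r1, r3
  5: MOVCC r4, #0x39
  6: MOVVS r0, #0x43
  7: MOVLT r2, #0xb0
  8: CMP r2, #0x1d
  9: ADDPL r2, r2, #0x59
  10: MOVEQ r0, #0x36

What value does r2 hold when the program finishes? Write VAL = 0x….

0: ✓ CMP  NZCV=1001
1: · MOVEQ
2: ✓ MOVVS  r1←0x8f
3: · ADDLE
4: ✓ CMP  NZCV=1000
5: ✓ MOVCC  r4←0x39
6: · MOVVS
7: ✓ MOVLT  r2←0xb0
8: ✓ CMP  NZCV=1010
9: · ADDPL
10: · MOVEQ

VAL = 0xb0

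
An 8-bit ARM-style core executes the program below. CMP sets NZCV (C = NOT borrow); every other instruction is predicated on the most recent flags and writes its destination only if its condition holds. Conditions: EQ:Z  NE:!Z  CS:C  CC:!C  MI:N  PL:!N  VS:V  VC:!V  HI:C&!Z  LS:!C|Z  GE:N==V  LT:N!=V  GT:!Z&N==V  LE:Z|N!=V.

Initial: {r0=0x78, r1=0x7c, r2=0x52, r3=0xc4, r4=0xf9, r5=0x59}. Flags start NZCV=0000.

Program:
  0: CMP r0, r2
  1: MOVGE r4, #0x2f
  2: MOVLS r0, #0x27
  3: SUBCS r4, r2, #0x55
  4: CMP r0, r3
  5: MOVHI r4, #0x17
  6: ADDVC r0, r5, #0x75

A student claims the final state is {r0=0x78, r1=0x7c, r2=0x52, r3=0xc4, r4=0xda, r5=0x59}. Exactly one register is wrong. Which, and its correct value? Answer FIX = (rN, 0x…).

[0] flags=0010 → (cmp)
[1] flags=0010 GE?T → r4=0x2f
[2] flags=0010 LS?F → skip
[3] flags=0010 CS?T → r4=0xfd
[4] flags=1001 → (cmp)
[5] flags=1001 HI?F → skip
[6] flags=1001 VC?F → skip

FIX = (r4, 0xfd)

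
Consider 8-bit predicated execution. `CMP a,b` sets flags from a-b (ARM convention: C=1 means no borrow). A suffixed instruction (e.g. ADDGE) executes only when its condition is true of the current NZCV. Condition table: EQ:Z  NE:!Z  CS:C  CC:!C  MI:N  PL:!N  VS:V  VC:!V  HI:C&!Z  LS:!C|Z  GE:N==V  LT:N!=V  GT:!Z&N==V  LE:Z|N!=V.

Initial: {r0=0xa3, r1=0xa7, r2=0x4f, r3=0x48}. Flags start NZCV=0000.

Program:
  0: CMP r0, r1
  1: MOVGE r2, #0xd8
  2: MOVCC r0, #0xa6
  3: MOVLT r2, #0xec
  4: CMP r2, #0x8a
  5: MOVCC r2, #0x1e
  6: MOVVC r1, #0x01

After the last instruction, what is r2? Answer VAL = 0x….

VAL = 0xec

0: ✓ CMP  NZCV=1000
1: · MOVGE
2: ✓ MOVCC  r0←0xa6
3: ✓ MOVLT  r2←0xec
4: ✓ CMP  NZCV=0010
5: · MOVCC
6: ✓ MOVVC  r1←0x01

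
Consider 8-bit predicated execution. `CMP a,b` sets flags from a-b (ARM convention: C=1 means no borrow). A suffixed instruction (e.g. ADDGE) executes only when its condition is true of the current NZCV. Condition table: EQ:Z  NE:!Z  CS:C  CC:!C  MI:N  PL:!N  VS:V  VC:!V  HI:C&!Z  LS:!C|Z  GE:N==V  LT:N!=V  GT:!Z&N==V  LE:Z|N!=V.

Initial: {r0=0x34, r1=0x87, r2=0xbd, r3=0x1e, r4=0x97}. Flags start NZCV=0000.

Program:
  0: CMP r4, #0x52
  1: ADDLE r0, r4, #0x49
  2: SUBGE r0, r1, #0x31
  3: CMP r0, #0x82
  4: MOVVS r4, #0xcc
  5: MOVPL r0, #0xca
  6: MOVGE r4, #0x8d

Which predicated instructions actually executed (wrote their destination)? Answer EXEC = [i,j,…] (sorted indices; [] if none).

EXEC = [1,5,6]

[0] flags=0011 → (cmp)
[1] flags=0011 LE?T → r0=0xe0
[2] flags=0011 GE?F → skip
[3] flags=0010 → (cmp)
[4] flags=0010 VS?F → skip
[5] flags=0010 PL?T → r0=0xca
[6] flags=0010 GE?T → r4=0x8d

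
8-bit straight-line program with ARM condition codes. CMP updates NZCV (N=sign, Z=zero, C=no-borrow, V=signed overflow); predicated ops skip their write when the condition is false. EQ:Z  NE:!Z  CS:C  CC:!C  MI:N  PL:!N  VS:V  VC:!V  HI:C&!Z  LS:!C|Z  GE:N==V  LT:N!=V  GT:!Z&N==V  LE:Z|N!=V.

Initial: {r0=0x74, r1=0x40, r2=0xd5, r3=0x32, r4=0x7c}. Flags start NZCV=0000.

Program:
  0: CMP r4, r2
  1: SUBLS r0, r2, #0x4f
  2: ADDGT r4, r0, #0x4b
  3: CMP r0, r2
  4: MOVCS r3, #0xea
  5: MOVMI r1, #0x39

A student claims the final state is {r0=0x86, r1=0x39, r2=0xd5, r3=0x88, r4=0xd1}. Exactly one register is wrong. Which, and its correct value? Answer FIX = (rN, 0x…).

FIX = (r3, 0x32)

0: ✓ CMP  NZCV=1001
1: ✓ SUBLS  r0←0x86
2: ✓ ADDGT  r4←0xd1
3: ✓ CMP  NZCV=1000
4: · MOVCS
5: ✓ MOVMI  r1←0x39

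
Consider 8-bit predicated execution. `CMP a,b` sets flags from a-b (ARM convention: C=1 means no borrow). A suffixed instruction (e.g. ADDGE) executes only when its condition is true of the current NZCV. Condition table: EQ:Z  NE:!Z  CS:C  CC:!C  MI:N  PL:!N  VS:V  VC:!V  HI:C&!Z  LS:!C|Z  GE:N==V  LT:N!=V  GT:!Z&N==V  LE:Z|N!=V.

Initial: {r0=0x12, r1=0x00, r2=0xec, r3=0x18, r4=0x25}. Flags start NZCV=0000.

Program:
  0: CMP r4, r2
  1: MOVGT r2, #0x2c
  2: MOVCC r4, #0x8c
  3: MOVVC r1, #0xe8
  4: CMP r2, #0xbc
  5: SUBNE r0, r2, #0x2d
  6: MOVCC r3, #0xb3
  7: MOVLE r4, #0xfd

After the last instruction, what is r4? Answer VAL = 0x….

VAL = 0x8c

[0] flags=0000 → (cmp)
[1] flags=0000 GT?T → r2=0x2c
[2] flags=0000 CC?T → r4=0x8c
[3] flags=0000 VC?T → r1=0xe8
[4] flags=0000 → (cmp)
[5] flags=0000 NE?T → r0=0xff
[6] flags=0000 CC?T → r3=0xb3
[7] flags=0000 LE?F → skip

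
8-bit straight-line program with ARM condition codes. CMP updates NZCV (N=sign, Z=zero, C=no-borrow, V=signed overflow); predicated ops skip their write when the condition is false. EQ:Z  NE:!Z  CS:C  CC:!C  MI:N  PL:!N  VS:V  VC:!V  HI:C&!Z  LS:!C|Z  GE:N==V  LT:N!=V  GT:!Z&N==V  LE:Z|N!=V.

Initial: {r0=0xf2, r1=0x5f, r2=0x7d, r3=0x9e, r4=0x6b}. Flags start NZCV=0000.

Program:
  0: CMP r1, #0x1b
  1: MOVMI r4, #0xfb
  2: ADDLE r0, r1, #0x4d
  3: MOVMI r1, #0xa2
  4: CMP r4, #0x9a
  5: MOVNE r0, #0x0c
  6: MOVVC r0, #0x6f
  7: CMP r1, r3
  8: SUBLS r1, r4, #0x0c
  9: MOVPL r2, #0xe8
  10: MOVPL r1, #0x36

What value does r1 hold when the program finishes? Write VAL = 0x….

0: ✓ CMP  NZCV=0010
1: · MOVMI
2: · ADDLE
3: · MOVMI
4: ✓ CMP  NZCV=1001
5: ✓ MOVNE  r0←0x0c
6: · MOVVC
7: ✓ CMP  NZCV=1001
8: ✓ SUBLS  r1←0x5f
9: · MOVPL
10: · MOVPL

VAL = 0x5f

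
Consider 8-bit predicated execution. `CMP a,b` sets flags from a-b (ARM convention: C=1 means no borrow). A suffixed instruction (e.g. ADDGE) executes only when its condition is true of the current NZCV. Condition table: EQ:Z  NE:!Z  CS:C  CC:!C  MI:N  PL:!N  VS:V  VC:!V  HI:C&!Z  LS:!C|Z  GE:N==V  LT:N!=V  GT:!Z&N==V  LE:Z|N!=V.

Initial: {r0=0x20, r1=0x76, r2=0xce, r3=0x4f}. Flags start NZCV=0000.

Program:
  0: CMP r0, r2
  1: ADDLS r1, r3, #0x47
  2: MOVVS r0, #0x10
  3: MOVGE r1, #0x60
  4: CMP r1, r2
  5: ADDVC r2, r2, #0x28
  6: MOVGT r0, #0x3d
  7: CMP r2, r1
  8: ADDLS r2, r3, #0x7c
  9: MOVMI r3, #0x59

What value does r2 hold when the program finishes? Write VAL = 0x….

0: ✓ CMP  NZCV=0000
1: ✓ ADDLS  r1←0x96
2: · MOVVS
3: ✓ MOVGE  r1←0x60
4: ✓ CMP  NZCV=1001
5: · ADDVC
6: ✓ MOVGT  r0←0x3d
7: ✓ CMP  NZCV=0011
8: · ADDLS
9: · MOVMI

VAL = 0xce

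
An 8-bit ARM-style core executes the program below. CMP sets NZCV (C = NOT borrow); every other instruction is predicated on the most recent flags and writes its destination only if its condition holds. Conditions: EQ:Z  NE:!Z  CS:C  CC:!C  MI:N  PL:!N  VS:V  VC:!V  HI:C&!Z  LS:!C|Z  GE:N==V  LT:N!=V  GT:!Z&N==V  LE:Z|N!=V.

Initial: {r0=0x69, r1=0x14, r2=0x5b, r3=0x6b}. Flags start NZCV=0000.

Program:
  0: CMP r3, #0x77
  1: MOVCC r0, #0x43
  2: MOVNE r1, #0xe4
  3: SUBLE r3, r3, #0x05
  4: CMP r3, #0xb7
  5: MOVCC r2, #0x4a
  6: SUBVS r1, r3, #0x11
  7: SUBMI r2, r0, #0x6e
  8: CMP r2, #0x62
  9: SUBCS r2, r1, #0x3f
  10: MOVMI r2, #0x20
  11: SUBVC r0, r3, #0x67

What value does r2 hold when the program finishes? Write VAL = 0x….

0: ✓ CMP  NZCV=1000
1: ✓ MOVCC  r0←0x43
2: ✓ MOVNE  r1←0xe4
3: ✓ SUBLE  r3←0x66
4: ✓ CMP  NZCV=1001
5: ✓ MOVCC  r2←0x4a
6: ✓ SUBVS  r1←0x55
7: ✓ SUBMI  r2←0xd5
8: ✓ CMP  NZCV=0011
9: ✓ SUBCS  r2←0x16
10: · MOVMI
11: · SUBVC

VAL = 0x16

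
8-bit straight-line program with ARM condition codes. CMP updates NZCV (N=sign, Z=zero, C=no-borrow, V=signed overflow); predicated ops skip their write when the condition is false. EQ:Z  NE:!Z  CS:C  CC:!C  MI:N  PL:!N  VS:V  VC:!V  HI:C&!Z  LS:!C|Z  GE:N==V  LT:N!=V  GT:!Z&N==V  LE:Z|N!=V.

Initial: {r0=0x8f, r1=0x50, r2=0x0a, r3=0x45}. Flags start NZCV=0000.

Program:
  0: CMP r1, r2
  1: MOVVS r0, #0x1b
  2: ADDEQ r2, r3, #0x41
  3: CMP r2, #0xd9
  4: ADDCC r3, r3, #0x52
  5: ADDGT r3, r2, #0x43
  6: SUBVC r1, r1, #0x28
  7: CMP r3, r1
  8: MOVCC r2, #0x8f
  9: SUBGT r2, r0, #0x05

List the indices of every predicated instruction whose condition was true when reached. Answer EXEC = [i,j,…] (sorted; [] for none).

[0] flags=0010 → (cmp)
[1] flags=0010 VS?F → skip
[2] flags=0010 EQ?F → skip
[3] flags=0000 → (cmp)
[4] flags=0000 CC?T → r3=0x97
[5] flags=0000 GT?T → r3=0x4d
[6] flags=0000 VC?T → r1=0x28
[7] flags=0010 → (cmp)
[8] flags=0010 CC?F → skip
[9] flags=0010 GT?T → r2=0x8a

EXEC = [4,5,6,9]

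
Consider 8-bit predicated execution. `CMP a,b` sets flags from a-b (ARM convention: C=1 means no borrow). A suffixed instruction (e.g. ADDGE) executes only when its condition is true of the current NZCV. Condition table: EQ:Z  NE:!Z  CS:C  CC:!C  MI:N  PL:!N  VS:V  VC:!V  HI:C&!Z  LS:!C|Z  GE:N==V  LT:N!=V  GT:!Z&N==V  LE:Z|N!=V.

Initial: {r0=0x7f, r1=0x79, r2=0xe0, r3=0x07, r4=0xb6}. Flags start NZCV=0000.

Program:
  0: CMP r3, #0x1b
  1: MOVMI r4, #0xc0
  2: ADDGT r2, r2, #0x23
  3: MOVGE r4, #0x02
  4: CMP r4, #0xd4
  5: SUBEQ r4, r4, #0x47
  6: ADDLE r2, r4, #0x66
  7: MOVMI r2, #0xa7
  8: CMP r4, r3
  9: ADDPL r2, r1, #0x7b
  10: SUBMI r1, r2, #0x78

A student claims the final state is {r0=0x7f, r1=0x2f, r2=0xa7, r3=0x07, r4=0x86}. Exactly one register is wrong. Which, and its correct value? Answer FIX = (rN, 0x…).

FIX = (r4, 0xc0)

[0] flags=1000 → (cmp)
[1] flags=1000 MI?T → r4=0xc0
[2] flags=1000 GT?F → skip
[3] flags=1000 GE?F → skip
[4] flags=1000 → (cmp)
[5] flags=1000 EQ?F → skip
[6] flags=1000 LE?T → r2=0x26
[7] flags=1000 MI?T → r2=0xa7
[8] flags=1010 → (cmp)
[9] flags=1010 PL?F → skip
[10] flags=1010 MI?T → r1=0x2f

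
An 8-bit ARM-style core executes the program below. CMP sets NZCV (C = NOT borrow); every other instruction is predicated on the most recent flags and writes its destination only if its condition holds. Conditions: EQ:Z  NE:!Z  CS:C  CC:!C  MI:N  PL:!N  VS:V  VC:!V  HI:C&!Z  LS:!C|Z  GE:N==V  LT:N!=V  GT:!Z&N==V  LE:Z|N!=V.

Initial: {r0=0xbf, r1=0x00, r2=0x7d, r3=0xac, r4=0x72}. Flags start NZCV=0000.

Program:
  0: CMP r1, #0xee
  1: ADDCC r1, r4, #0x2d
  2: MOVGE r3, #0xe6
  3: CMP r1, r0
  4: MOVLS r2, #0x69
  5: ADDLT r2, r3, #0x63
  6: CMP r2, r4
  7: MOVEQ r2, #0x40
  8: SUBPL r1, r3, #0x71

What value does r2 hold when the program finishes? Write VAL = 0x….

[0] flags=0000 → (cmp)
[1] flags=0000 CC?T → r1=0x9f
[2] flags=0000 GE?T → r3=0xe6
[3] flags=1000 → (cmp)
[4] flags=1000 LS?T → r2=0x69
[5] flags=1000 LT?T → r2=0x49
[6] flags=1000 → (cmp)
[7] flags=1000 EQ?F → skip
[8] flags=1000 PL?F → skip

VAL = 0x49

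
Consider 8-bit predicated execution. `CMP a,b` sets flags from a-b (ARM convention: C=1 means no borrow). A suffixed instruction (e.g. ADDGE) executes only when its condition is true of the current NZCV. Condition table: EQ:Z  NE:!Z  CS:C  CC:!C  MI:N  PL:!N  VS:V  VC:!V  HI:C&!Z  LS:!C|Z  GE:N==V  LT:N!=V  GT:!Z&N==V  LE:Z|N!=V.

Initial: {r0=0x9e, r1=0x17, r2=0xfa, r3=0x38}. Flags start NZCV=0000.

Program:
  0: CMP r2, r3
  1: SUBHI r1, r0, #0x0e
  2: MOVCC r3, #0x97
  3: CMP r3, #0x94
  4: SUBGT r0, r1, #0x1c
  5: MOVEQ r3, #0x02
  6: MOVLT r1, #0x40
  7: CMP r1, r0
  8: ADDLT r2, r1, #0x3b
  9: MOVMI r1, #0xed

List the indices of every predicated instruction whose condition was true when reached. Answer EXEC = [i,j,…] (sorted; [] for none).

[0] flags=1010 → (cmp)
[1] flags=1010 HI?T → r1=0x90
[2] flags=1010 CC?F → skip
[3] flags=1001 → (cmp)
[4] flags=1001 GT?T → r0=0x74
[5] flags=1001 EQ?F → skip
[6] flags=1001 LT?F → skip
[7] flags=0011 → (cmp)
[8] flags=0011 LT?T → r2=0xcb
[9] flags=0011 MI?F → skip

EXEC = [1,4,8]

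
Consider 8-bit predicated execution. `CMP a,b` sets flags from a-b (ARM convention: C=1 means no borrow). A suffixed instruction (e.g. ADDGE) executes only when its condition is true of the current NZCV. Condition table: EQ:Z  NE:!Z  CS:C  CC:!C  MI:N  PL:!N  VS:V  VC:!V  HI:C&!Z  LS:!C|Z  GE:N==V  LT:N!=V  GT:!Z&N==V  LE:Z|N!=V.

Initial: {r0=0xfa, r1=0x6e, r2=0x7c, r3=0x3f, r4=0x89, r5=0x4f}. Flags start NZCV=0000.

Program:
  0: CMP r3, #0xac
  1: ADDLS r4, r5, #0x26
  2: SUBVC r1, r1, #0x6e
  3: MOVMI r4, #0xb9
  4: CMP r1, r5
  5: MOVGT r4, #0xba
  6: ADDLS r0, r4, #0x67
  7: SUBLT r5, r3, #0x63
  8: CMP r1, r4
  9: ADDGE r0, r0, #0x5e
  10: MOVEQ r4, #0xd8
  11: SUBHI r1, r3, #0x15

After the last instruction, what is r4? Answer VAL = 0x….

VAL = 0xba

0: ✓ CMP  NZCV=1001
1: ✓ ADDLS  r4←0x75
2: · SUBVC
3: ✓ MOVMI  r4←0xb9
4: ✓ CMP  NZCV=0010
5: ✓ MOVGT  r4←0xba
6: · ADDLS
7: · SUBLT
8: ✓ CMP  NZCV=1001
9: ✓ ADDGE  r0←0x58
10: · MOVEQ
11: · SUBHI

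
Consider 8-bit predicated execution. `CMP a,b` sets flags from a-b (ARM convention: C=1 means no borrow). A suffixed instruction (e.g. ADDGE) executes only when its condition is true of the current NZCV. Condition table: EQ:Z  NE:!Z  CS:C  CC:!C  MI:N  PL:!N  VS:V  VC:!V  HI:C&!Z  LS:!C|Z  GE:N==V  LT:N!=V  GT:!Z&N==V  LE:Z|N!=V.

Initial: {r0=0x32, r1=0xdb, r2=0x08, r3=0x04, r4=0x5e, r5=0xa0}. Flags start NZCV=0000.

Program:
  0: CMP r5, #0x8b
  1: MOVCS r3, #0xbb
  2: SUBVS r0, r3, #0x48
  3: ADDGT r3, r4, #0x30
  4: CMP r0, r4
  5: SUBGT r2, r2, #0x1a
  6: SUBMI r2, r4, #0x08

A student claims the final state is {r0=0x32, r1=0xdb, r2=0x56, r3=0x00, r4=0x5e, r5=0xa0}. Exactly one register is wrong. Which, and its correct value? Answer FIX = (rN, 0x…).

FIX = (r3, 0x8e)

0: ✓ CMP  NZCV=0010
1: ✓ MOVCS  r3←0xbb
2: · SUBVS
3: ✓ ADDGT  r3←0x8e
4: ✓ CMP  NZCV=1000
5: · SUBGT
6: ✓ SUBMI  r2←0x56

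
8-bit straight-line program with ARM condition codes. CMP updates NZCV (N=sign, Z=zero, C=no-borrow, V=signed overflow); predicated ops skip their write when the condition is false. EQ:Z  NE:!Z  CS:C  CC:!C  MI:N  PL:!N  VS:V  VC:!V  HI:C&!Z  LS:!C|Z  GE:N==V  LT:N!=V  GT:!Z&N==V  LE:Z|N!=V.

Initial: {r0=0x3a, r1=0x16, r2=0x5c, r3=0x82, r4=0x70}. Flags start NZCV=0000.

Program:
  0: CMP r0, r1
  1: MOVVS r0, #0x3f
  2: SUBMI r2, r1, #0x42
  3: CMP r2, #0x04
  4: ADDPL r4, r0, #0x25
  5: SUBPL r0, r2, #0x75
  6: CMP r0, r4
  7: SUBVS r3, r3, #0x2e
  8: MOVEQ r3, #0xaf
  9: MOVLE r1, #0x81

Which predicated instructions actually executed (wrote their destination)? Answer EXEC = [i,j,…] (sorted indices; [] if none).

0: ✓ CMP  NZCV=0010
1: · MOVVS
2: · SUBMI
3: ✓ CMP  NZCV=0010
4: ✓ ADDPL  r4←0x5f
5: ✓ SUBPL  r0←0xe7
6: ✓ CMP  NZCV=1010
7: · SUBVS
8: · MOVEQ
9: ✓ MOVLE  r1←0x81

EXEC = [4,5,9]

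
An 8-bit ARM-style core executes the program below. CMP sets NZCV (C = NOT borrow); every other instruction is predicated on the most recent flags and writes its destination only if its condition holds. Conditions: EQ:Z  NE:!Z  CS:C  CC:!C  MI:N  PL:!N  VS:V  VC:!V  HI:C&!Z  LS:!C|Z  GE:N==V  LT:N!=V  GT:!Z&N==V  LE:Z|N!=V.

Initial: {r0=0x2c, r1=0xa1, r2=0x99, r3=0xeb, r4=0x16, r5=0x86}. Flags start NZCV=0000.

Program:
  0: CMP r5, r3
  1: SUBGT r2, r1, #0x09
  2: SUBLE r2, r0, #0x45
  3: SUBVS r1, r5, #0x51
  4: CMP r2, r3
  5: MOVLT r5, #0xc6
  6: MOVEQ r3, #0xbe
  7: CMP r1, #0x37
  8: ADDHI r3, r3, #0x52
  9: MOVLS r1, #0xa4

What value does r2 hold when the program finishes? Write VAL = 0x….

VAL = 0xe7

[0] flags=1000 → (cmp)
[1] flags=1000 GT?F → skip
[2] flags=1000 LE?T → r2=0xe7
[3] flags=1000 VS?F → skip
[4] flags=1000 → (cmp)
[5] flags=1000 LT?T → r5=0xc6
[6] flags=1000 EQ?F → skip
[7] flags=0011 → (cmp)
[8] flags=0011 HI?T → r3=0x3d
[9] flags=0011 LS?F → skip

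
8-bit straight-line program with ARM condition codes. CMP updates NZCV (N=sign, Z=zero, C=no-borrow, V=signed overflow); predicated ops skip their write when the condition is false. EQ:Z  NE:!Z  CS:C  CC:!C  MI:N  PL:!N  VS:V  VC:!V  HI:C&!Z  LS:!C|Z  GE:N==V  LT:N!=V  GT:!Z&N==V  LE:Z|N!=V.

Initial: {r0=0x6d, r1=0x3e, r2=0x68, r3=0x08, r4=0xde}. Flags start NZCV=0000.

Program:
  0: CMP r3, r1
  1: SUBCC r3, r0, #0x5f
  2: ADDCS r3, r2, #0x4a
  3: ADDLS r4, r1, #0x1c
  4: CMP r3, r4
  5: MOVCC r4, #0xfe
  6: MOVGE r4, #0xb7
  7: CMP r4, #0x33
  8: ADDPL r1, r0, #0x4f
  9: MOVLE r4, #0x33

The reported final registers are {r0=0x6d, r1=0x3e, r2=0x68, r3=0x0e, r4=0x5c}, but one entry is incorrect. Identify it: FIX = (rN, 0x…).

[0] flags=1000 → (cmp)
[1] flags=1000 CC?T → r3=0x0e
[2] flags=1000 CS?F → skip
[3] flags=1000 LS?T → r4=0x5a
[4] flags=1000 → (cmp)
[5] flags=1000 CC?T → r4=0xfe
[6] flags=1000 GE?F → skip
[7] flags=1010 → (cmp)
[8] flags=1010 PL?F → skip
[9] flags=1010 LE?T → r4=0x33

FIX = (r4, 0x33)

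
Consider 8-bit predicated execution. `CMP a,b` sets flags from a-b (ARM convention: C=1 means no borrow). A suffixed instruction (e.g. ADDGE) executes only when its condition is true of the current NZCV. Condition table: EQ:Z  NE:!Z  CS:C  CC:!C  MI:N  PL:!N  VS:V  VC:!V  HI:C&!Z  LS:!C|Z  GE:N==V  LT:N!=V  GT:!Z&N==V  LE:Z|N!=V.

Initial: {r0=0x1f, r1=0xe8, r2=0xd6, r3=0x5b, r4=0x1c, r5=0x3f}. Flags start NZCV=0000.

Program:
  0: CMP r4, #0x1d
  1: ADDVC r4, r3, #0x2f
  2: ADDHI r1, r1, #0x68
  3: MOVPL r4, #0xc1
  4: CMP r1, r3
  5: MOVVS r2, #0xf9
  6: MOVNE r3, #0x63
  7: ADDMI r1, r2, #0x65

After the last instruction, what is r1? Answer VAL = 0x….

0: ✓ CMP  NZCV=1000
1: ✓ ADDVC  r4←0x8a
2: · ADDHI
3: · MOVPL
4: ✓ CMP  NZCV=1010
5: · MOVVS
6: ✓ MOVNE  r3←0x63
7: ✓ ADDMI  r1←0x3b

VAL = 0x3b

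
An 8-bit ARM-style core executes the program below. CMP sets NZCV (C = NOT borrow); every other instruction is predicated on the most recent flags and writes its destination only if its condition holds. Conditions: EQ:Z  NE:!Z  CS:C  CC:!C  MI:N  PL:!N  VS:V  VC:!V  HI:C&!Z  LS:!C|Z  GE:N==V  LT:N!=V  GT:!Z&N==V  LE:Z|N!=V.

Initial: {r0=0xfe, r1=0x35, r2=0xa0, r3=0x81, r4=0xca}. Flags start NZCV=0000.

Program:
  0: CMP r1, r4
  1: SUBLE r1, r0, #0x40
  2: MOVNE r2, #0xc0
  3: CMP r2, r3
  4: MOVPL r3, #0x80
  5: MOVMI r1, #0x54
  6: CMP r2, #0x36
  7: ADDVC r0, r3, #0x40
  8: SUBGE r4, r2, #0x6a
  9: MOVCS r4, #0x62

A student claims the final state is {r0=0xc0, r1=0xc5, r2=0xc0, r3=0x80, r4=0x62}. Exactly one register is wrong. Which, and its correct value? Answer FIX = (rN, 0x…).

FIX = (r1, 0x35)

0: ✓ CMP  NZCV=0000
1: · SUBLE
2: ✓ MOVNE  r2←0xc0
3: ✓ CMP  NZCV=0010
4: ✓ MOVPL  r3←0x80
5: · MOVMI
6: ✓ CMP  NZCV=1010
7: ✓ ADDVC  r0←0xc0
8: · SUBGE
9: ✓ MOVCS  r4←0x62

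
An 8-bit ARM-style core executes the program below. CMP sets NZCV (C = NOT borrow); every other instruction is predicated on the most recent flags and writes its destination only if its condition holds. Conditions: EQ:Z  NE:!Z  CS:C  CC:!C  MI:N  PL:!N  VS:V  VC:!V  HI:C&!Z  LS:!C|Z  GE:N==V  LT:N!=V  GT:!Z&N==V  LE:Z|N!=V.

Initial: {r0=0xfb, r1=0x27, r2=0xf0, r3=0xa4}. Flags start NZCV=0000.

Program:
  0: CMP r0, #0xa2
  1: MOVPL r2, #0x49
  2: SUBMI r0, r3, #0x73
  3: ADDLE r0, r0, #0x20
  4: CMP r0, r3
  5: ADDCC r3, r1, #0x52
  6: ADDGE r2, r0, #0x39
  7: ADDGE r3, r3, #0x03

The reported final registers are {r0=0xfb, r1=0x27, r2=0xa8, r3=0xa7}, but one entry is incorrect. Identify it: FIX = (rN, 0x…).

FIX = (r2, 0x34)

[0] flags=0010 → (cmp)
[1] flags=0010 PL?T → r2=0x49
[2] flags=0010 MI?F → skip
[3] flags=0010 LE?F → skip
[4] flags=0010 → (cmp)
[5] flags=0010 CC?F → skip
[6] flags=0010 GE?T → r2=0x34
[7] flags=0010 GE?T → r3=0xa7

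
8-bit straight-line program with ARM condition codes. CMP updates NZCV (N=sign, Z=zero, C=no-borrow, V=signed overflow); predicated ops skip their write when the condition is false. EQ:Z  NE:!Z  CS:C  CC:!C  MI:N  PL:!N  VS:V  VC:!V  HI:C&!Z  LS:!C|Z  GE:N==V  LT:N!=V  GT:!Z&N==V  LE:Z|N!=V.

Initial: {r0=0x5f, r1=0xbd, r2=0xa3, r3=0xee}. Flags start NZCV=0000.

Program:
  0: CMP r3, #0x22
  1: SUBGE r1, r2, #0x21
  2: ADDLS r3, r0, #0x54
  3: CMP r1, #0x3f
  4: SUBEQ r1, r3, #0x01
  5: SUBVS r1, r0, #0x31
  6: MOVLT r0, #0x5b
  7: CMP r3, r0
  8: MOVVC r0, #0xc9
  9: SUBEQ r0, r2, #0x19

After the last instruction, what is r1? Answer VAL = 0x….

0: ✓ CMP  NZCV=1010
1: · SUBGE
2: · ADDLS
3: ✓ CMP  NZCV=0011
4: · SUBEQ
5: ✓ SUBVS  r1←0x2e
6: ✓ MOVLT  r0←0x5b
7: ✓ CMP  NZCV=1010
8: ✓ MOVVC  r0←0xc9
9: · SUBEQ

VAL = 0x2e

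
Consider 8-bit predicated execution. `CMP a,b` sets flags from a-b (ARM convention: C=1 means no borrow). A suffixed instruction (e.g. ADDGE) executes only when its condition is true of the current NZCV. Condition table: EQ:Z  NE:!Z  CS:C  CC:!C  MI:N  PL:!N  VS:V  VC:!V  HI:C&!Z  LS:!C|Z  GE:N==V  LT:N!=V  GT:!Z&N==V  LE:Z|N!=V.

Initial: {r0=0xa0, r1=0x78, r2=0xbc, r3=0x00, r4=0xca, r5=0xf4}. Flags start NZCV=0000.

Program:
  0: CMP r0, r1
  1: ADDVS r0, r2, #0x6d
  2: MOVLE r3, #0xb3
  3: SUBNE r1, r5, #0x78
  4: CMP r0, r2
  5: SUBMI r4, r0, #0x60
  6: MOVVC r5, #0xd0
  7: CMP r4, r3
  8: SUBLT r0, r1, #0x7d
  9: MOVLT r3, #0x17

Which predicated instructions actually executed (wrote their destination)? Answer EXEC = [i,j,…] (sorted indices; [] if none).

EXEC = [1,2,3,6]

[0] flags=0011 → (cmp)
[1] flags=0011 VS?T → r0=0x29
[2] flags=0011 LE?T → r3=0xb3
[3] flags=0011 NE?T → r1=0x7c
[4] flags=0000 → (cmp)
[5] flags=0000 MI?F → skip
[6] flags=0000 VC?T → r5=0xd0
[7] flags=0010 → (cmp)
[8] flags=0010 LT?F → skip
[9] flags=0010 LT?F → skip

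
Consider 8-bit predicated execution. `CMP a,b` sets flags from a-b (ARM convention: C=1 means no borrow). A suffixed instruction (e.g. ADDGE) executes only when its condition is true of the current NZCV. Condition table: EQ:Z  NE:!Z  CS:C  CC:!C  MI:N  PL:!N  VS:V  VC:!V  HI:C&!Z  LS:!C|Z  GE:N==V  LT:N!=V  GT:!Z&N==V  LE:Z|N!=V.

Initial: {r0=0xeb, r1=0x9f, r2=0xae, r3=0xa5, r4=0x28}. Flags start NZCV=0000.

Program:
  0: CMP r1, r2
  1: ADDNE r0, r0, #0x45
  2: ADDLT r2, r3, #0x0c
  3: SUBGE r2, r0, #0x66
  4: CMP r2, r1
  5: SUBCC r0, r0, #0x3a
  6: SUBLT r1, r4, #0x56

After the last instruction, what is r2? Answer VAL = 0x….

VAL = 0xb1

0: ✓ CMP  NZCV=1000
1: ✓ ADDNE  r0←0x30
2: ✓ ADDLT  r2←0xb1
3: · SUBGE
4: ✓ CMP  NZCV=0010
5: · SUBCC
6: · SUBLT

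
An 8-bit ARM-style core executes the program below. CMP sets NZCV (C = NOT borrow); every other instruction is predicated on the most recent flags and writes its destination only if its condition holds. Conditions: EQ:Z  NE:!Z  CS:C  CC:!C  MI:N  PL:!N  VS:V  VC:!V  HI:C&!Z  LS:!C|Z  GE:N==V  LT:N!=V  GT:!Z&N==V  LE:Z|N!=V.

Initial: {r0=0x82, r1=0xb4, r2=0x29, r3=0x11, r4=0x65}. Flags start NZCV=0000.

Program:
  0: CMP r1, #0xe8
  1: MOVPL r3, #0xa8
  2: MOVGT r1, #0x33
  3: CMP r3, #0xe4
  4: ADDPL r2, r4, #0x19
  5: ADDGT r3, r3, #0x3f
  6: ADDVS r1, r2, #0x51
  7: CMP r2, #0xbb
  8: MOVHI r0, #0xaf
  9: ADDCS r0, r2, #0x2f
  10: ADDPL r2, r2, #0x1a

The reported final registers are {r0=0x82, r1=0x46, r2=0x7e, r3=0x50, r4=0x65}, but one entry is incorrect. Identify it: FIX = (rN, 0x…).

[0] flags=1000 → (cmp)
[1] flags=1000 PL?F → skip
[2] flags=1000 GT?F → skip
[3] flags=0000 → (cmp)
[4] flags=0000 PL?T → r2=0x7e
[5] flags=0000 GT?T → r3=0x50
[6] flags=0000 VS?F → skip
[7] flags=1001 → (cmp)
[8] flags=1001 HI?F → skip
[9] flags=1001 CS?F → skip
[10] flags=1001 PL?F → skip

FIX = (r1, 0xb4)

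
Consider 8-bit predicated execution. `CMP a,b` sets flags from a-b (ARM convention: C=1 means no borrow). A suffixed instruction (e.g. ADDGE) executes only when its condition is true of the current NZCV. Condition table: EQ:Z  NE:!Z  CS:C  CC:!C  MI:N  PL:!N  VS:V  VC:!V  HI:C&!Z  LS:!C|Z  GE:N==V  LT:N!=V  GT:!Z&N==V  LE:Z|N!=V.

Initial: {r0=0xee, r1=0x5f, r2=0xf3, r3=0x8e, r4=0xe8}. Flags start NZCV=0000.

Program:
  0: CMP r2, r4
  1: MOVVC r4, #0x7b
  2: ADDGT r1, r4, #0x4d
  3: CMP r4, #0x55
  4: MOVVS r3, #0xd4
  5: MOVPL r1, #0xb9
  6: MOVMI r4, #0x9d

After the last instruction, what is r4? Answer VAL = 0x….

0: ✓ CMP  NZCV=0010
1: ✓ MOVVC  r4←0x7b
2: ✓ ADDGT  r1←0xc8
3: ✓ CMP  NZCV=0010
4: · MOVVS
5: ✓ MOVPL  r1←0xb9
6: · MOVMI

VAL = 0x7b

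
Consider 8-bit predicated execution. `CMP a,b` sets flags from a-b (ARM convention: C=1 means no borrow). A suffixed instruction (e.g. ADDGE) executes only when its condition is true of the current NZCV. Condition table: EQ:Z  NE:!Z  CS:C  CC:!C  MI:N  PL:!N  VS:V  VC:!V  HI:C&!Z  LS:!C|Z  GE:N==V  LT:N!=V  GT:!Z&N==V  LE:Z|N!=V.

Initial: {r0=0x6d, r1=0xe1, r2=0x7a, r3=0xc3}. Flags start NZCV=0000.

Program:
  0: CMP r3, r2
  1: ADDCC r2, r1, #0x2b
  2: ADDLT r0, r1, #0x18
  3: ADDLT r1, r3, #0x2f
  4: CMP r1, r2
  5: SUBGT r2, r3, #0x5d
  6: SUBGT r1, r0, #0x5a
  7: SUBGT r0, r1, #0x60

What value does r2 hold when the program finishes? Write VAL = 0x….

0: ✓ CMP  NZCV=0011
1: · ADDCC
2: ✓ ADDLT  r0←0xf9
3: ✓ ADDLT  r1←0xf2
4: ✓ CMP  NZCV=0011
5: · SUBGT
6: · SUBGT
7: · SUBGT

VAL = 0x7a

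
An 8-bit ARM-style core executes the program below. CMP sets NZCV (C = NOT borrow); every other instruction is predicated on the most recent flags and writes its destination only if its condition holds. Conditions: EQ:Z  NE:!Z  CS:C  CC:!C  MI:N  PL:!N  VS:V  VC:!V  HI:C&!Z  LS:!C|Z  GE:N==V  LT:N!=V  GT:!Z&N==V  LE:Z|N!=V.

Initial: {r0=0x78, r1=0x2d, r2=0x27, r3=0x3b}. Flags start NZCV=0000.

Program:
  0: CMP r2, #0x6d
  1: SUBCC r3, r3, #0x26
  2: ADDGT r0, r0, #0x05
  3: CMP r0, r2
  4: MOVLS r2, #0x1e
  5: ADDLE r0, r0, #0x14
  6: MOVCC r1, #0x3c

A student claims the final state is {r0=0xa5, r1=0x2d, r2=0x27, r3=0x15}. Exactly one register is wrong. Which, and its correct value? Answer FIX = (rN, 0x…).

FIX = (r0, 0x78)

0: ✓ CMP  NZCV=1000
1: ✓ SUBCC  r3←0x15
2: · ADDGT
3: ✓ CMP  NZCV=0010
4: · MOVLS
5: · ADDLE
6: · MOVCC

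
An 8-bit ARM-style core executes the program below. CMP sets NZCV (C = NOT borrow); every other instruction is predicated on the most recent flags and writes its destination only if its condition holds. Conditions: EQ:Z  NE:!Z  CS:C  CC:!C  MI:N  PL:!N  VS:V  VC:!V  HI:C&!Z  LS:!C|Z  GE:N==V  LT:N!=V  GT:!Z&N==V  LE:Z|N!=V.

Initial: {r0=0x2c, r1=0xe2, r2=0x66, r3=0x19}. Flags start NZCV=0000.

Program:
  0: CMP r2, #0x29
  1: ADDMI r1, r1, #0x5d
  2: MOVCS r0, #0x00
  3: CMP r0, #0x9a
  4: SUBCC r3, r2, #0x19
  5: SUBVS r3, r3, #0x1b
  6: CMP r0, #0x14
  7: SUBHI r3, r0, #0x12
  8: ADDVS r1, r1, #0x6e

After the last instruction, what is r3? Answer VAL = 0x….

0: ✓ CMP  NZCV=0010
1: · ADDMI
2: ✓ MOVCS  r0←0x00
3: ✓ CMP  NZCV=0000
4: ✓ SUBCC  r3←0x4d
5: · SUBVS
6: ✓ CMP  NZCV=1000
7: · SUBHI
8: · ADDVS

VAL = 0x4d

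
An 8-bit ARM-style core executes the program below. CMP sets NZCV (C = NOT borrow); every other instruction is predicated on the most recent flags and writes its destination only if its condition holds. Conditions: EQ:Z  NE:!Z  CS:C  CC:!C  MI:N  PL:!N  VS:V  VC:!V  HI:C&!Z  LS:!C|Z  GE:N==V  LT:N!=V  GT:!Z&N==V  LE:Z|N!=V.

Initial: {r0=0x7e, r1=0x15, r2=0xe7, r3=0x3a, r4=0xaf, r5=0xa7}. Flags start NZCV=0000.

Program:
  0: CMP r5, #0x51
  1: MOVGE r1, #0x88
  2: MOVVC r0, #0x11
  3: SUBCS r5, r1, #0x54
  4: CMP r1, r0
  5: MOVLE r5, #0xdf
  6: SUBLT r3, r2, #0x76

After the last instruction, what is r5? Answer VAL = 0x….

VAL = 0xdf

0: ✓ CMP  NZCV=0011
1: · MOVGE
2: · MOVVC
3: ✓ SUBCS  r5←0xc1
4: ✓ CMP  NZCV=1000
5: ✓ MOVLE  r5←0xdf
6: ✓ SUBLT  r3←0x71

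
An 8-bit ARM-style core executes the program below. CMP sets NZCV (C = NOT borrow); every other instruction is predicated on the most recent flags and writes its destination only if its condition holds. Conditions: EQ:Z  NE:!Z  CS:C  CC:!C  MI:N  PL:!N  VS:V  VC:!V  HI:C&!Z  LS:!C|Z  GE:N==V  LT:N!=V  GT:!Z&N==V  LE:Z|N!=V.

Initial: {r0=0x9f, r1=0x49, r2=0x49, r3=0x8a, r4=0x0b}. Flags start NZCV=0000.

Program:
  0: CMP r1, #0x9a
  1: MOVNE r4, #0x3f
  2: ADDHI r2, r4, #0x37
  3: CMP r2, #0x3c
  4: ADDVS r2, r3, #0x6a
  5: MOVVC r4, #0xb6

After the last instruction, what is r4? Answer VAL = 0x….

VAL = 0xb6

[0] flags=1001 → (cmp)
[1] flags=1001 NE?T → r4=0x3f
[2] flags=1001 HI?F → skip
[3] flags=0010 → (cmp)
[4] flags=0010 VS?F → skip
[5] flags=0010 VC?T → r4=0xb6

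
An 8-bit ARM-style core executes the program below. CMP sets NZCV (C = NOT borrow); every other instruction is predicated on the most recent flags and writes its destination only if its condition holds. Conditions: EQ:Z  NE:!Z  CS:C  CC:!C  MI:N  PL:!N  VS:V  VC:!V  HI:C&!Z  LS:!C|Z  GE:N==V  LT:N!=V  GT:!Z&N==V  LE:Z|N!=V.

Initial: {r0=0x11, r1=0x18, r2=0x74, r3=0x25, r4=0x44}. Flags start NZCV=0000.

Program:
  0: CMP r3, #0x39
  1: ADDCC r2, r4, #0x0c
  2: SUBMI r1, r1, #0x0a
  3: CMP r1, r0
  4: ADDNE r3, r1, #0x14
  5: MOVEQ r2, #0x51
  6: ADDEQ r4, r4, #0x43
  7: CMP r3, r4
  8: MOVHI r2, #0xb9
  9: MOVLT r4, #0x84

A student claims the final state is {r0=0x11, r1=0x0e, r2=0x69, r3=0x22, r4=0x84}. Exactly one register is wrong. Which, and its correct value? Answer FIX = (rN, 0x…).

0: ✓ CMP  NZCV=1000
1: ✓ ADDCC  r2←0x50
2: ✓ SUBMI  r1←0x0e
3: ✓ CMP  NZCV=1000
4: ✓ ADDNE  r3←0x22
5: · MOVEQ
6: · ADDEQ
7: ✓ CMP  NZCV=1000
8: · MOVHI
9: ✓ MOVLT  r4←0x84

FIX = (r2, 0x50)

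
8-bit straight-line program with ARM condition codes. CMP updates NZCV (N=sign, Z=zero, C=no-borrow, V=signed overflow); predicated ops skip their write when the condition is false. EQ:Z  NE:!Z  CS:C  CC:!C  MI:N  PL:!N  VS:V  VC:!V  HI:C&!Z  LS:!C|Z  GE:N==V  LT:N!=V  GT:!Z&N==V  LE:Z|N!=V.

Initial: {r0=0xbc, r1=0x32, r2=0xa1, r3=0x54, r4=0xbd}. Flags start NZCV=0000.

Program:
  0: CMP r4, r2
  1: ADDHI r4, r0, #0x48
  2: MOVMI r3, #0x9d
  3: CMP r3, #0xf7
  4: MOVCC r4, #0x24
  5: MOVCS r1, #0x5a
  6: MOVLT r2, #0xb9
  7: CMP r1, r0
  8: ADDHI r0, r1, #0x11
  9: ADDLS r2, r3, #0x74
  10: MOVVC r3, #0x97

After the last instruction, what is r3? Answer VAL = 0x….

VAL = 0x97

0: ✓ CMP  NZCV=0010
1: ✓ ADDHI  r4←0x04
2: · MOVMI
3: ✓ CMP  NZCV=0000
4: ✓ MOVCC  r4←0x24
5: · MOVCS
6: · MOVLT
7: ✓ CMP  NZCV=0000
8: · ADDHI
9: ✓ ADDLS  r2←0xc8
10: ✓ MOVVC  r3←0x97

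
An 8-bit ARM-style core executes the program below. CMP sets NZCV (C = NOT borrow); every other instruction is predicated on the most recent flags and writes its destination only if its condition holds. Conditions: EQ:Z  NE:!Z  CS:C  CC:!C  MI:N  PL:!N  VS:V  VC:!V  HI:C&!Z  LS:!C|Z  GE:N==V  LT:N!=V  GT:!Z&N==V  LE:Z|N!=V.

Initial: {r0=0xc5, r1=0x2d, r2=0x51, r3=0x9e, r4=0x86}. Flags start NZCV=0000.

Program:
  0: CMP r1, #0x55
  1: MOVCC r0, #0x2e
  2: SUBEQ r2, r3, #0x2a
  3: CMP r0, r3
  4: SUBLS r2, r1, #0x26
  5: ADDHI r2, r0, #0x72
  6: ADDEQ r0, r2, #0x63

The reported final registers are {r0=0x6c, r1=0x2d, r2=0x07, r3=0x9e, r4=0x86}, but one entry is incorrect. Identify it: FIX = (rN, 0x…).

0: ✓ CMP  NZCV=1000
1: ✓ MOVCC  r0←0x2e
2: · SUBEQ
3: ✓ CMP  NZCV=1001
4: ✓ SUBLS  r2←0x07
5: · ADDHI
6: · ADDEQ

FIX = (r0, 0x2e)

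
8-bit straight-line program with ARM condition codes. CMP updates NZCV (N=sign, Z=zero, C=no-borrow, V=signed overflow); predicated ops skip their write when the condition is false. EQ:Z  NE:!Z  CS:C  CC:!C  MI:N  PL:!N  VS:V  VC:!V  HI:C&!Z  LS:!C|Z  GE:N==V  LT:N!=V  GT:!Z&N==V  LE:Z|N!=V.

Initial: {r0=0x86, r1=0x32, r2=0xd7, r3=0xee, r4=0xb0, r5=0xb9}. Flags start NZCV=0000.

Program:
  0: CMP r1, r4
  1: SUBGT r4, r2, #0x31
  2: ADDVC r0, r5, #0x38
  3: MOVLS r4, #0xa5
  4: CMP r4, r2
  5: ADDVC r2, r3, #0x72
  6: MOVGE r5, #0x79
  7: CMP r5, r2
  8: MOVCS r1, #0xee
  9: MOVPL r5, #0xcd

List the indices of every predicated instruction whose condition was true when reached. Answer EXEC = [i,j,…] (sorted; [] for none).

EXEC = [1,3,5,8,9]

[0] flags=1001 → (cmp)
[1] flags=1001 GT?T → r4=0xa6
[2] flags=1001 VC?F → skip
[3] flags=1001 LS?T → r4=0xa5
[4] flags=1000 → (cmp)
[5] flags=1000 VC?T → r2=0x60
[6] flags=1000 GE?F → skip
[7] flags=0011 → (cmp)
[8] flags=0011 CS?T → r1=0xee
[9] flags=0011 PL?T → r5=0xcd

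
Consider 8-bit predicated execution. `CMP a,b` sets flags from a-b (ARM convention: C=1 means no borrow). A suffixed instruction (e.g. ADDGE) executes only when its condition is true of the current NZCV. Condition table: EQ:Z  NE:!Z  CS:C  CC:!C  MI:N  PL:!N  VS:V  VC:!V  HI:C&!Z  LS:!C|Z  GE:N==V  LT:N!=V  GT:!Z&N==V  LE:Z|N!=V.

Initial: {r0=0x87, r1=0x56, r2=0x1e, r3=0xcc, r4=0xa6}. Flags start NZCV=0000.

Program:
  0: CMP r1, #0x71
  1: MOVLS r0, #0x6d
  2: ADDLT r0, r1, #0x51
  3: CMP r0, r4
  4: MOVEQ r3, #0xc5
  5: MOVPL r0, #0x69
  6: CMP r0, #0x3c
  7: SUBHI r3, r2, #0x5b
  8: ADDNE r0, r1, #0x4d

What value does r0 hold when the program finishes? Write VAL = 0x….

VAL = 0xa3

0: ✓ CMP  NZCV=1000
1: ✓ MOVLS  r0←0x6d
2: ✓ ADDLT  r0←0xa7
3: ✓ CMP  NZCV=0010
4: · MOVEQ
5: ✓ MOVPL  r0←0x69
6: ✓ CMP  NZCV=0010
7: ✓ SUBHI  r3←0xc3
8: ✓ ADDNE  r0←0xa3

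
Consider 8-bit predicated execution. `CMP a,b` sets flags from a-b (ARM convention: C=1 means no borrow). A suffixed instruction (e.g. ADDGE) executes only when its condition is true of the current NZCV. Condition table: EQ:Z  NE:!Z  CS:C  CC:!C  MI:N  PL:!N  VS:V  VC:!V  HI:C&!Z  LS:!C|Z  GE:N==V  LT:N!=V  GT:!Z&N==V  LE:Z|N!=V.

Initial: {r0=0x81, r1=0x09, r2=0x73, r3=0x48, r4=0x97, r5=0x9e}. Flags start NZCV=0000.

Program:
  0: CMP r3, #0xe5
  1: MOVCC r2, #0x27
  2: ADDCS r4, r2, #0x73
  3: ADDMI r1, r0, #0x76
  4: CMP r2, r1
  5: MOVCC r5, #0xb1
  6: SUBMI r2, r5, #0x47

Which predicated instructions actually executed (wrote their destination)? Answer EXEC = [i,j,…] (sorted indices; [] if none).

EXEC = [1]

[0] flags=0000 → (cmp)
[1] flags=0000 CC?T → r2=0x27
[2] flags=0000 CS?F → skip
[3] flags=0000 MI?F → skip
[4] flags=0010 → (cmp)
[5] flags=0010 CC?F → skip
[6] flags=0010 MI?F → skip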